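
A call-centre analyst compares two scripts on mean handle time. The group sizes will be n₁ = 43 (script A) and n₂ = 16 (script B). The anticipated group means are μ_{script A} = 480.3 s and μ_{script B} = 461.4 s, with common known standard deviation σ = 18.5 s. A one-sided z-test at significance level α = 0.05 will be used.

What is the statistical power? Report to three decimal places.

Standardized effect: d = |μ_{script A} − μ_{script B}| / σ = |480.3 − 461.4| / 18.5 = 1.0216
Noncentrality parameter: δ = d / √(1/n₁ + 1/n₂) = 1.0216 / √(1/43 + 1/16) = 3.4887
One-sided α = 0.05 → critical value z_{0.05} = 1.645.
Power = Φ(δ − 1.645) = Φ(1.844) = 0.9674.

Power ≈ 0.967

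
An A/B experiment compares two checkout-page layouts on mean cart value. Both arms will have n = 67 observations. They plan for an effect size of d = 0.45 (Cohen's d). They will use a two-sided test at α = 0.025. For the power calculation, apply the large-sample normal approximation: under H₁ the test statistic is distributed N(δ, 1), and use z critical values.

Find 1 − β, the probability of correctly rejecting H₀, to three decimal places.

Noncentrality parameter: δ = d·√(n/2) = 0.45 × √(67/2) = 2.6046
Two-sided α = 0.025 → critical value z_{0.0125} = 2.241.
Power = Φ(δ − 2.241) + Φ(−δ − 2.241) = Φ(0.363) + Φ(-4.846) = 0.6418 + 0.0000 = 0.6418.

Power ≈ 0.642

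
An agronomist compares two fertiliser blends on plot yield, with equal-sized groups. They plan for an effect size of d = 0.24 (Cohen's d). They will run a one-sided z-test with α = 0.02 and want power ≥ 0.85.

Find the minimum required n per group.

n = 332 per group

Set Φ(δ − 2.054) = 0.85; then δ − 2.054 = Φ⁻¹(0.85) = 1.036, giving δ = 3.090.
δ = d·√(n/2) ⇒ n = 2(δ/d)² = 2 × (3.090 / 0.24)² = 331.57.
Round up to the next whole unit.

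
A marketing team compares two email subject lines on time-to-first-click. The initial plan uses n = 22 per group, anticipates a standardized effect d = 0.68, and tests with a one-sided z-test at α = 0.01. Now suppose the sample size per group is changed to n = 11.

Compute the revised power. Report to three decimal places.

Power ≈ 0.232

With n = 11 per group: δ = d·√(n/2) = 0.68 × √(11/2) = 1.5947. Critical value z_{0.01} = 2.326.
Revised power = P(Z > 2.326 − δ) = Φ(-0.732) = 0.2322.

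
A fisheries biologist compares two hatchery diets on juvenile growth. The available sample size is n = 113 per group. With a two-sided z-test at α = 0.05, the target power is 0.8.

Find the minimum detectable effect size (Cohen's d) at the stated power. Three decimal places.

Required noncentrality: δ = z_{0.025} + z_{0.20} = 1.960 + 0.842 = 2.802.
(Lower-tail contribution to power is negligible for δ > 0.)
δ = d·√(n/2) ⇒ d = δ/√(n/2) = 2.802/√(113/2) = 0.3727.

d ≈ 0.373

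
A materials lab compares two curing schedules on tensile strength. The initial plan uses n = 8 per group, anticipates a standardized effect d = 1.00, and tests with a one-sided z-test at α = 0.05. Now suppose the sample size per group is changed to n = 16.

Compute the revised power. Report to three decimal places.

Power ≈ 0.882

With n = 16 per group: δ = d·√(n/2) = 1.00 × √(16/2) = 2.8284. Critical value z_{0.05} = 1.645.
Revised power = Φ(δ − 1.645) = Φ(1.184) = 0.8817.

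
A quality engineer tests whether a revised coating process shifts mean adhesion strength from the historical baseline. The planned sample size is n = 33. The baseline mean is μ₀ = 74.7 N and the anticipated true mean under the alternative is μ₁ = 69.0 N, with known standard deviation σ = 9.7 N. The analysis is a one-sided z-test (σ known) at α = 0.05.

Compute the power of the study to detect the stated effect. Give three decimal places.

Power ≈ 0.958

Standardized effect: d = |μ₁ − μ₀| / σ = |69.0 − 74.7| / 9.7 = 0.5876
Noncentrality parameter: δ = d·√n = 0.5876 × √33 = 3.3757
One-sided α = 0.05 → critical value z_{0.05} = 1.645.
Power = Φ(δ − 1.645) = Φ(1.731) = 0.9583.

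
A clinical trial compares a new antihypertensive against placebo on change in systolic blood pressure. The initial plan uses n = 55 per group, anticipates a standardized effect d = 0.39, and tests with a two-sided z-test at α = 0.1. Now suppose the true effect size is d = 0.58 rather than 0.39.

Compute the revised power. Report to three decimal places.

With d = 0.58: δ = d·√(n/2) = 0.58 × √(55/2) = 3.0415. Critical value z_{0.05} = 1.645.
Revised power = Φ(δ − 1.645) + Φ(−δ − 1.645) = Φ(1.397) + Φ(-4.686) = 0.9187 + 0.0000 = 0.9187.

Power ≈ 0.919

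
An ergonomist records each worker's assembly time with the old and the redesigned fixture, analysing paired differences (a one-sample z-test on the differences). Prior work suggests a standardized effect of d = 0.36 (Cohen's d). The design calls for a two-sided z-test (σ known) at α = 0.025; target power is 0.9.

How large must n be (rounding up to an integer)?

n = 96

For power 0.9 need Φ(δ − z_{0.0125}) = 0.9, so δ = z_{0.0125} + z_{0.10} = 2.241 + 1.282 = 3.523.
(For δ > 0 the lower-tail rejection region contributes negligibly to power, so the one-term inversion is standard.)
δ = d·√n ⇒ n = (δ/d)² = (3.523 / 0.36)² = 95.77.
Round up to the next whole unit.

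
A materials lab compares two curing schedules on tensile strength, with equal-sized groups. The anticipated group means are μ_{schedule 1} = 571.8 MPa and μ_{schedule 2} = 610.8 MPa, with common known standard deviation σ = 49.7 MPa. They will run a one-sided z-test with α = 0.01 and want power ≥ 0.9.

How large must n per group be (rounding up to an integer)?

Standardized effect: d = |μ_{schedule 1} − μ_{schedule 2}| / σ = |571.8 − 610.8| / 49.7 = 0.7847
For power 0.9 need Φ(δ − z_{0.01}) = 0.9, so δ = z_{0.01} + z_{0.10} = 2.326 + 1.282 = 3.608.
δ = d·√(n/2) ⇒ n = 2(δ/d)² = 2 × (3.608 / 0.7847)² = 42.28.
Rounding up, n = 43 per group.

n = 43 per group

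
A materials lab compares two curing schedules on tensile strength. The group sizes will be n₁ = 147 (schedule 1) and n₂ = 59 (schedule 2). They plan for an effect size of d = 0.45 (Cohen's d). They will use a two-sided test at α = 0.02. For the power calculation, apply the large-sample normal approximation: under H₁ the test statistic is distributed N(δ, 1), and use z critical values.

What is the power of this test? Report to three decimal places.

Power ≈ 0.724

Noncentrality parameter: δ = d / √(1/n₁ + 1/n₂) = 0.45 / √(1/147 + 1/59) = 2.9199
Critical value for a two-sided test at α = 0.02: z_{α/2} = 2.326.
Power = Φ(δ − 2.326) + Φ(−δ − 2.326) = Φ(0.594) + Φ(-5.246) = 0.7236 + 0.0000 = 0.7236.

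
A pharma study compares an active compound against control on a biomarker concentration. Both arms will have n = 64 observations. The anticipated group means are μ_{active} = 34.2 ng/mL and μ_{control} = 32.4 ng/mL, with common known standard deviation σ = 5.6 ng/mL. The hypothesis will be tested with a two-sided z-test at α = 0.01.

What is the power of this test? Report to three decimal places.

Power ≈ 0.224

Standardized effect: d = |μ_{active} − μ_{control}| / σ = |34.2 − 32.4| / 5.6 = 0.3214
Noncentrality parameter: δ = d·√(n/2) = 0.3214 × √(64/2) = 1.8183
Critical value for a two-sided test at α = 0.01: z_{α/2} = 2.576.
Power = Φ(δ − 2.576) + Φ(−δ − 2.576) = Φ(-0.758) + Φ(-4.394) = 0.2244 + 0.0000 = 0.2244.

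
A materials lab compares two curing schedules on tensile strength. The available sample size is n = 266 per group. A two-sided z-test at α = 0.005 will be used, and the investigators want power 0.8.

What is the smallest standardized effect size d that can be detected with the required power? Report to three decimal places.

Required noncentrality: δ = z_{0.0025} + z_{0.20} = 2.807 + 0.842 = 3.649.
(Lower-tail contribution to power is negligible for δ > 0.)
δ = d·√(n/2) ⇒ d = δ/√(n/2) = 3.649/√(266/2) = 0.3164.

d ≈ 0.316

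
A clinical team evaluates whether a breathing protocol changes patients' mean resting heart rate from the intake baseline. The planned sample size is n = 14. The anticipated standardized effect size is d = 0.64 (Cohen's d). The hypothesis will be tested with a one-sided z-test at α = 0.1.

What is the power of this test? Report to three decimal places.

Noncentrality parameter: λ = d·√n = 0.64 × √14 = 2.3947
One-sided α = 0.1 → critical value z_{0.1} = 1.282.
Power = P(Z > 1.282 − λ) = Φ(1.113) = 0.8672.

Power ≈ 0.867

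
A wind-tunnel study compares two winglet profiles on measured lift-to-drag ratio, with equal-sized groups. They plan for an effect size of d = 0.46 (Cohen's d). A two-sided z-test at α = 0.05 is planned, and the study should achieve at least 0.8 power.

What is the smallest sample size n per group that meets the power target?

Set Φ(δ − 1.960) = 0.8; then δ − 1.960 = Φ⁻¹(0.8) = 0.842, giving δ = 2.802.
(Ignoring the negligible lower-tail rejection probability gives the usual closed-form inversion.)
δ = d·√(n/2) ⇒ n = 2(δ/d)² = 2 × (2.802 / 0.46)² = 74.19.
Round up to the next whole unit.

n = 75 per group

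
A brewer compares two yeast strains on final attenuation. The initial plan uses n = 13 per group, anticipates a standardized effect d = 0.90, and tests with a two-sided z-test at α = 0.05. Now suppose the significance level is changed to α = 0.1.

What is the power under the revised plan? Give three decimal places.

Power ≈ 0.742

δ = d·√(n/2) = 0.90 × √(13/2) = 2.2946 (unchanged). New critical value: z_{0.05} = 1.645.
Revised power = Φ(δ − 1.645) + Φ(−δ − 1.645) = Φ(0.650) + Φ(-3.939) = 0.7421 + 0.0000 = 0.7421.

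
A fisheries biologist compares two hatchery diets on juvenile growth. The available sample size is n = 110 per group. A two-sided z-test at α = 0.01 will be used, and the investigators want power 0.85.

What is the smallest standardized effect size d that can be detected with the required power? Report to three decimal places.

d ≈ 0.487

Required noncentrality: δ = z_{0.005} + z_{0.15} = 2.576 + 1.036 = 3.612.
(The second rejection-region term Φ(−δ − z_{α/2}) is negligible and dropped.)
δ = d·√(n/2) ⇒ d = δ/√(n/2) = 3.612/√(110/2) = 0.4871.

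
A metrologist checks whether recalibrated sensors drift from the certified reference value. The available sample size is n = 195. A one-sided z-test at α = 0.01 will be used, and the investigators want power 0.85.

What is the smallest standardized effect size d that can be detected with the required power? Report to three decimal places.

d ≈ 0.241

Need Φ(δ − 2.326) = 0.85, so δ = 2.326 + 1.036 = 3.363.
δ = d·√n ⇒ d = δ/√n = 3.363/√195 = 0.2408.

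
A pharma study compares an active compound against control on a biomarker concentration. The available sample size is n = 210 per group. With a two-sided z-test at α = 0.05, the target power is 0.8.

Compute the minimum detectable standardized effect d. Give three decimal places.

d ≈ 0.273

Required noncentrality: δ = z_{0.025} + z_{0.20} = 1.960 + 0.842 = 2.802.
(The second rejection-region term Φ(−δ − z_{α/2}) is negligible and dropped.)
δ = d·√(n/2) ⇒ d = δ/√(n/2) = 2.802/√(210/2) = 0.2734.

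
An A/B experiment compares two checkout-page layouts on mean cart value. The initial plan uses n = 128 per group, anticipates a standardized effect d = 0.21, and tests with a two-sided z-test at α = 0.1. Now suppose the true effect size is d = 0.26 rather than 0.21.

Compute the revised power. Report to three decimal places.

Power ≈ 0.668

With d = 0.26: δ = d·√(n/2) = 0.26 × √(128/2) = 2.0800. Critical value z_{0.05} = 1.645.
Revised power = Φ(δ − 1.645) + Φ(−δ − 1.645) = Φ(0.435) + Φ(-3.725) = 0.6683 + 0.0001 = 0.6684.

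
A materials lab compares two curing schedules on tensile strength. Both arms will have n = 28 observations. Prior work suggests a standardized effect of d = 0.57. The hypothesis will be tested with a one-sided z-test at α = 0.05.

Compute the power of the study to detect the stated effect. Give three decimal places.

Power ≈ 0.687

Noncentrality parameter: δ = d·√(n/2) = 0.57 × √(28/2) = 2.1327
One-sided α = 0.05 → critical value z_{0.05} = 1.645.
Power = Φ(δ − 1.645) = Φ(0.488) = 0.6872.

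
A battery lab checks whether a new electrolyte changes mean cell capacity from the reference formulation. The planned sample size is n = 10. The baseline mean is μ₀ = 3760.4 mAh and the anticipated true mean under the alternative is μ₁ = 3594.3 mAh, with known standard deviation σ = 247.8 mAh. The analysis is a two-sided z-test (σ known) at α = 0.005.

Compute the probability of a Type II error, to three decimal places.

Standardized effect: d = |μ₁ − μ₀| / σ = |3594.3 − 3760.4| / 247.8 = 0.6703
Noncentrality parameter: δ = d·√n = 0.6703 × √10 = 2.1197
Two-sided α = 0.005 → critical value z_{0.0025} = 2.807.
Power = Φ(δ − 2.807) + Φ(−δ − 2.807) = Φ(-0.687) + Φ(-4.927) = 0.2459 + 0.0000 = 0.2459.
Type II error: β = 1 − power = 1 − 0.2459 = 0.7541.

β ≈ 0.754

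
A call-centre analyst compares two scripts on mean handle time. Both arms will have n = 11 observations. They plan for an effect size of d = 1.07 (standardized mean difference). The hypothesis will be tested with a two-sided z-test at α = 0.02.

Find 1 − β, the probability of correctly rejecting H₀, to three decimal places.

Noncentrality parameter: δ = d·√(n/2) = 1.07 × √(11/2) = 2.5094
Critical value for a two-sided test at α = 0.02: z_{α/2} = 2.326.
Power = Φ(δ − 2.326) + Φ(−δ − 2.326) = Φ(0.183) + Φ(-4.836) = 0.5726 + 0.0000 = 0.5726.

Power ≈ 0.573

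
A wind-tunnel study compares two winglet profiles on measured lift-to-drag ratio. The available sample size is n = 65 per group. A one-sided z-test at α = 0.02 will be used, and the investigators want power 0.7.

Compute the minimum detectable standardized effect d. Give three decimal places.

d ≈ 0.452

Required noncentrality: δ = z_{0.02} + z_{0.30} = 2.054 + 0.524 = 2.578.
δ = d·√(n/2) ⇒ d = δ/√(n/2) = 2.578/√(65/2) = 0.4522.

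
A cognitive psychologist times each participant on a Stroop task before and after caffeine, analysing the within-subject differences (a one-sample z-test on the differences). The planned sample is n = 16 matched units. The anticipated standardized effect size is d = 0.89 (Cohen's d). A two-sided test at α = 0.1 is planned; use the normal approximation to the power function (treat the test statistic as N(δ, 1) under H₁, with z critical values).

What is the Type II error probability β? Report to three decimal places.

β ≈ 0.028

Noncentrality parameter: δ = d·√n = 0.89 × √16 = 3.5600
Two-sided α = 0.1 → critical value z_{0.05} = 1.645.
Power = Φ(δ − 1.645) + Φ(−δ − 1.645) = Φ(1.915) + Φ(-5.205) = 0.9723 + 0.0000 = 0.9723.
Type II error: β = 1 − power = 1 − 0.9723 = 0.0277.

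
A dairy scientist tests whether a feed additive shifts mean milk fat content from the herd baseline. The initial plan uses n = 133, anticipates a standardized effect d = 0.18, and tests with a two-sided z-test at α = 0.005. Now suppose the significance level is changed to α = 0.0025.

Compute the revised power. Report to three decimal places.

δ = d·√n = 0.18 × √133 = 2.0759 (unchanged). New critical value: z_{0.0013} = 3.023.
Revised power = Φ(δ − 3.023) + Φ(−δ − 3.023) = Φ(-0.947) + Φ(-5.099) = 0.1717 + 0.0000 = 0.1717.

Power ≈ 0.172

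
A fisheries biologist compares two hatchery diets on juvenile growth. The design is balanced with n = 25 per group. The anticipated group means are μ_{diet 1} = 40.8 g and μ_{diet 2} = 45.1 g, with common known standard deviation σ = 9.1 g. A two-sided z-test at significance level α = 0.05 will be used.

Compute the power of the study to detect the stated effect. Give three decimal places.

Standardized effect: d = |μ_{diet 1} − μ_{diet 2}| / σ = |40.8 − 45.1| / 9.1 = 0.4725
Noncentrality parameter: δ = d·√(n/2) = 0.4725 × √(25/2) = 1.6706
Two-sided α = 0.05 → critical value z_{0.025} = 1.960.
Power = Φ(δ − 1.960) + Φ(−δ − 1.960) = Φ(-0.289) + Φ(-3.631) = 0.3862 + 0.0001 = 0.3863.

Power ≈ 0.386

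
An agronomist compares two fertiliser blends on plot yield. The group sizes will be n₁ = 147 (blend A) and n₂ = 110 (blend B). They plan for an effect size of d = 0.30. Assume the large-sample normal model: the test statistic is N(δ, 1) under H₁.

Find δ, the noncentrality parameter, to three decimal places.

δ ≈ 2.380

δ = d / √(1/n₁ + 1/n₂) = 0.30 / √(1/147 + 1/110) = 2.3796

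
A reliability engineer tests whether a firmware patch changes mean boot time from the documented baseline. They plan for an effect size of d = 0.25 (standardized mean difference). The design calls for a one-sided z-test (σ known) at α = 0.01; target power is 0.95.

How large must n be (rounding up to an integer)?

For power 0.95 need Φ(δ − z_{0.01}) = 0.95, so δ = z_{0.01} + z_{0.05} = 2.326 + 1.645 = 3.971.
δ = d·√n ⇒ n = (δ/d)² = (3.971 / 0.25)² = 252.33.
Rounding up, n = 253.

n = 253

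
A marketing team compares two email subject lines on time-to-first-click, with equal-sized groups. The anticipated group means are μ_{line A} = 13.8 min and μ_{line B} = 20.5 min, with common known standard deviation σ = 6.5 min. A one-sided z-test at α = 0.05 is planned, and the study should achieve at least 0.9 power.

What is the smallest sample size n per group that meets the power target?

Standardized effect: d = |μ_{line A} − μ_{line B}| / σ = |13.8 − 20.5| / 6.5 = 1.0308
For power 0.9 need Φ(δ − z_{0.05}) = 0.9, so δ = z_{0.05} + z_{0.10} = 1.645 + 1.282 = 2.926.
δ = d·√(n/2) ⇒ n = 2(δ/d)² = 2 × (2.926 / 1.0308)² = 16.12.
Round up to the next whole unit.

n = 17 per group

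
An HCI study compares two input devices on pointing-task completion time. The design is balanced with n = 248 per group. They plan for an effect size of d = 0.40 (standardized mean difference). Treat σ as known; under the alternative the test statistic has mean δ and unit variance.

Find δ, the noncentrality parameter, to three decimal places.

δ ≈ 4.454

δ = d·√(n/2) = 0.40 × √(248/2) = 4.4542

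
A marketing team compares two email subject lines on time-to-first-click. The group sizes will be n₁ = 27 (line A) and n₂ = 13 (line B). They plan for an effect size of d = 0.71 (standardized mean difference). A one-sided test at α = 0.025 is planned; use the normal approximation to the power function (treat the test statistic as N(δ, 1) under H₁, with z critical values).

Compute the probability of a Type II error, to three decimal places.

Noncentrality parameter: δ = d / √(1/n₁ + 1/n₂) = 0.71 / √(1/27 + 1/13) = 2.1032
One-sided α = 0.025 → critical value z_{0.025} = 1.960.
Power = P(Z > 1.960 − δ) = Φ(0.143) = 0.5570.
Type II error: β = 1 − power = 1 − 0.5570 = 0.4430.

β ≈ 0.443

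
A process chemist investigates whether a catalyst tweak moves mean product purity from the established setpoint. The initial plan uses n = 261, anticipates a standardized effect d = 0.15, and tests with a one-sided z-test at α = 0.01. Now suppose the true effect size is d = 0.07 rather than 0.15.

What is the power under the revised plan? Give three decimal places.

Power ≈ 0.116

With d = 0.07: δ = d·√n = 0.07 × √261 = 1.1309. Critical value z_{0.01} = 2.326.
Revised power = Φ(δ − 2.326) = Φ(-1.195) = 0.1160.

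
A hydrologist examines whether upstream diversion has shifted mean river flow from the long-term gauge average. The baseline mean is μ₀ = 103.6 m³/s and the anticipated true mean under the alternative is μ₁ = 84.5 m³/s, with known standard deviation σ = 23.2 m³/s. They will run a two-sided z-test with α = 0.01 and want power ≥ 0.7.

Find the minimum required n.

Standardized effect: d = |μ₁ − μ₀| / σ = |84.5 − 103.6| / 23.2 = 0.8233
For power 0.7 need Φ(δ − z_{0.005}) = 0.7, so δ = z_{0.005} + z_{0.30} = 2.576 + 0.524 = 3.100.
(The Φ(−δ − z_{α/2}) term is vanishingly small for δ > 0 and is dropped in the standard sample-size formula.)
δ = d·√n ⇒ n = (δ/d)² = (3.100 / 0.8233)² = 14.18.
Round up to the next whole unit.

n = 15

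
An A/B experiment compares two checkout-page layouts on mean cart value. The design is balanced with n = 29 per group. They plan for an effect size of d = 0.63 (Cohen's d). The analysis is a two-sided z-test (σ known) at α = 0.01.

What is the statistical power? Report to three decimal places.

Noncentrality parameter: λ = d·√(n/2) = 0.63 × √(29/2) = 2.3990
Critical value for a two-sided test at α = 0.01: z_{α/2} = 2.576.
Power = Φ(λ − 2.576) + Φ(−λ − 2.576) = Φ(-0.177) + Φ(-4.975) = 0.4298 + 0.0000 = 0.4298.

Power ≈ 0.430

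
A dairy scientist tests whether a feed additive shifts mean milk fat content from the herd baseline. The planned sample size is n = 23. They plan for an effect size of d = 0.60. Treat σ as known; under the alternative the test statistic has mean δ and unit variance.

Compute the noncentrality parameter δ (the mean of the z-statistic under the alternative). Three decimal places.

δ ≈ 2.877

The noncentrality parameter scales effect size by the design's sample-size factor: δ = d·√n = 0.60 × √23 = 2.8775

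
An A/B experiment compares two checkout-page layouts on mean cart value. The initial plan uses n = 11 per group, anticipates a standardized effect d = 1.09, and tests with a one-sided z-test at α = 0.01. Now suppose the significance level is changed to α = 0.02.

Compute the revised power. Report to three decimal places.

Power ≈ 0.692

δ = d·√(n/2) = 1.09 × √(11/2) = 2.5563 (unchanged). New critical value: z_{0.02} = 2.054.
Revised power = Φ(δ − 2.054) = Φ(0.503) = 0.6924.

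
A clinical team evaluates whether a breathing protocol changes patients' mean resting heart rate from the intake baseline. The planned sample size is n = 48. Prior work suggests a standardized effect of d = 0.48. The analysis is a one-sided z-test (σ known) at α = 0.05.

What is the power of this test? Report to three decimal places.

Noncentrality parameter: δ = d·√n = 0.48 × √48 = 3.3255
One-sided α = 0.05 → critical value z_{0.05} = 1.645.
Power = Φ(δ − 1.645) = Φ(1.681) = 0.9536.

Power ≈ 0.954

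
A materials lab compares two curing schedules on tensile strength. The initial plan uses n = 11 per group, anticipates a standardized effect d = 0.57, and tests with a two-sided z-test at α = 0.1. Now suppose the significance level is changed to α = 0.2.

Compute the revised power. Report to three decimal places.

δ = d·√(n/2) = 0.57 × √(11/2) = 1.3368 (unchanged). New critical value: z_{0.1} = 1.282.
Revised power = Φ(δ − 1.282) + Φ(−δ − 1.282) = Φ(0.055) + Φ(-2.618) = 0.5220 + 0.0044 = 0.5264.

Power ≈ 0.526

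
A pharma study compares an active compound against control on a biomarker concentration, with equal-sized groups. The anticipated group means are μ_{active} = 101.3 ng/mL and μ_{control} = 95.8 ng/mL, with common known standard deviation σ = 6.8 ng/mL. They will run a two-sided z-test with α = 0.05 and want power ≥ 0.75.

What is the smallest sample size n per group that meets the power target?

n = 22 per group

Standardized effect: d = |μ_{active} − μ_{control}| / σ = |101.3 − 95.8| / 6.8 = 0.8088
Set Φ(δ − 1.960) = 0.75; then δ − 1.960 = Φ⁻¹(0.75) = 0.674, giving δ = 2.634.
(Ignoring the negligible lower-tail rejection probability gives the usual closed-form inversion.)
δ = d·√(n/2) ⇒ n = 2(δ/d)² = 2 × (2.634 / 0.8088)² = 21.22.
Round up to the next whole unit.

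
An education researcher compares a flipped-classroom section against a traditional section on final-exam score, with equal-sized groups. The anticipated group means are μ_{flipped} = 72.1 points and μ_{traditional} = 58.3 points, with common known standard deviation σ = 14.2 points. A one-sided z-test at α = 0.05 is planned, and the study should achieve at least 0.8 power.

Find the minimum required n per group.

n = 14 per group

Standardized effect: d = |μ_{flipped} − μ_{traditional}| / σ = |72.1 − 58.3| / 14.2 = 0.9718
Set Φ(δ − 1.645) = 0.8; then δ − 1.645 = Φ⁻¹(0.8) = 0.842, giving δ = 2.486.
δ = d·√(n/2) ⇒ n = 2(δ/d)² = 2 × (2.486 / 0.9718)² = 13.09.
Round up to the next whole unit.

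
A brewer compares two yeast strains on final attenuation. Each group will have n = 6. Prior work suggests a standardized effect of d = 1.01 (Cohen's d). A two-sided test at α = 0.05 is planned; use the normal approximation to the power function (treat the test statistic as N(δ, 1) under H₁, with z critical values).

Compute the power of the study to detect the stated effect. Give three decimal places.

Noncentrality parameter: δ = d·√(n/2) = 1.01 × √(6/2) = 1.7494
Critical value for a two-sided test at α = 0.05: z_{α/2} = 1.960.
Power = Φ(δ − 1.960) + Φ(−δ − 1.960) = Φ(-0.211) + Φ(-3.709) = 0.4166 + 0.0001 = 0.4167.

Power ≈ 0.417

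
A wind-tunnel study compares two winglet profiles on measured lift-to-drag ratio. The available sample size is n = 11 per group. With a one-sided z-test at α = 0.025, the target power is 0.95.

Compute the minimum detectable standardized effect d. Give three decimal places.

d ≈ 1.537

Required noncentrality: δ = z_{0.025} + z_{0.05} = 1.960 + 1.645 = 3.605.
δ = d·√(n/2) ⇒ d = δ/√(n/2) = 3.605/√(11/2) = 1.5371.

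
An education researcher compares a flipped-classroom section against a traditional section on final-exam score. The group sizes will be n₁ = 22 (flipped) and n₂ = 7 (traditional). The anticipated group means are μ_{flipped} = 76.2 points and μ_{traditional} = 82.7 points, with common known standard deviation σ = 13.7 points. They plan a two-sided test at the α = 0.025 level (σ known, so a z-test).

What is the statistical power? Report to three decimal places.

Power ≈ 0.126

Standardized effect: d = |μ_{flipped} − μ_{traditional}| / σ = |76.2 − 82.7| / 13.7 = 0.4745
Noncentrality parameter: δ = d / √(1/n₁ + 1/n₂) = 0.4745 / √(1/22 + 1/7) = 1.0933
Two-sided α = 0.025 → critical value z_{0.0125} = 2.241.
Power = Φ(δ − 2.241) + Φ(−δ − 2.241) = Φ(-1.148) + Φ(-3.335) = 0.1255 + 0.0004 = 0.1259.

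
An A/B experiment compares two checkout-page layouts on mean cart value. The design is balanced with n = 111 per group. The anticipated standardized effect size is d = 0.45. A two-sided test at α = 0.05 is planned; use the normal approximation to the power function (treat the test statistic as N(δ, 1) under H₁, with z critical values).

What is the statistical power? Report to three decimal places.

Power ≈ 0.918

Noncentrality parameter: λ = d·√(n/2) = 0.45 × √(111/2) = 3.3524
Two-sided α = 0.05 → critical value z_{0.025} = 1.960.
Power = Φ(λ − 1.960) + Φ(−λ − 1.960) = Φ(1.392) + Φ(-5.312) = 0.9181 + 0.0000 = 0.9181.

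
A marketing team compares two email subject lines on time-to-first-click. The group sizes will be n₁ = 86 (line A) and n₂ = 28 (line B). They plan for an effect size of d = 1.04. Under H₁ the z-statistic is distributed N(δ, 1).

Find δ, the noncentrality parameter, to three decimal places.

δ ≈ 4.780

The noncentrality parameter scales effect size by the design's sample-size factor: δ = d / √(1/n₁ + 1/n₂) = 1.04 / √(1/86 + 1/28) = 4.7798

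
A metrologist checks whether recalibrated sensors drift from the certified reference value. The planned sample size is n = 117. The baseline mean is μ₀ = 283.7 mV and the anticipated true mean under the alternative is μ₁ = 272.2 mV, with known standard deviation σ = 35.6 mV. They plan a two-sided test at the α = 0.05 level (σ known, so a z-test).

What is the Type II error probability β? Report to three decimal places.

β ≈ 0.062

Standardized effect: d = |μ₁ − μ₀| / σ = |272.2 − 283.7| / 35.6 = 0.3230
Noncentrality parameter: δ = d·√n = 0.3230 × √117 = 3.4941
Two-sided α = 0.05 → critical value z_{0.025} = 1.960.
Power = Φ(δ − 1.960) + Φ(−δ − 1.960) = Φ(1.534) + Φ(-5.454) = 0.9375 + 0.0000 = 0.9375.
Type II error: β = 1 − power = 1 − 0.9375 = 0.0625.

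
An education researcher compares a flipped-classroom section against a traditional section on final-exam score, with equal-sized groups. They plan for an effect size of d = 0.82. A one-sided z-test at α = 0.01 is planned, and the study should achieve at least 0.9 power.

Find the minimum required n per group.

n = 39 per group

For power 0.9 need Φ(δ − z_{0.01}) = 0.9, so δ = z_{0.01} + z_{0.10} = 2.326 + 1.282 = 3.608.
δ = d·√(n/2) ⇒ n = 2(δ/d)² = 2 × (3.608 / 0.82)² = 38.72.
Round up to the next whole unit.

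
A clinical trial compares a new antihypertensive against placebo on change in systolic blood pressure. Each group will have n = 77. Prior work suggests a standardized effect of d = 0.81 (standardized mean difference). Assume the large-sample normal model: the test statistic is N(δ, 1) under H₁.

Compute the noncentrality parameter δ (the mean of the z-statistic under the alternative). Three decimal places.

δ ≈ 5.026

δ = d·√(n/2) = 0.81 × √(77/2) = 5.0259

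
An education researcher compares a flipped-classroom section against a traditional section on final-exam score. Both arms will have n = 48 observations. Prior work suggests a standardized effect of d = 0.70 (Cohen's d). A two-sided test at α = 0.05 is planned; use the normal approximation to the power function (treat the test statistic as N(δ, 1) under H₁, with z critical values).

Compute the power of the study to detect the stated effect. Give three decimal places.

Noncentrality parameter: δ = d·√(n/2) = 0.70 × √(48/2) = 3.4293
Critical value for a two-sided test at α = 0.05: z_{α/2} = 1.960.
Power = Φ(δ − 1.960) + Φ(−δ − 1.960) = Φ(1.469) + Φ(-5.389) = 0.9291 + 0.0000 = 0.9291.

Power ≈ 0.929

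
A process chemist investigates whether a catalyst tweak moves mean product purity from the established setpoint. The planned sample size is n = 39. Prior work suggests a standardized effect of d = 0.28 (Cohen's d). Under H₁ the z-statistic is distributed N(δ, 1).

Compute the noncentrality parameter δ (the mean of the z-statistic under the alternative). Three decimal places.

The noncentrality parameter scales effect size by the design's sample-size factor: δ = d·√n = 0.28 × √39 = 1.7486

δ ≈ 1.749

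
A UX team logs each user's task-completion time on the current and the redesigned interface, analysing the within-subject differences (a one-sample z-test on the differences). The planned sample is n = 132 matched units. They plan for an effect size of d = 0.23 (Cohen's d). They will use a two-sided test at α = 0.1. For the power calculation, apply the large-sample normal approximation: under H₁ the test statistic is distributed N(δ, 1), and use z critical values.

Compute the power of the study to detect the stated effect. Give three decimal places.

Noncentrality parameter: δ = d·√n = 0.23 × √132 = 2.6425
Two-sided α = 0.1 → critical value z_{0.05} = 1.645.
Power = Φ(δ − 1.645) + Φ(−δ − 1.645) = Φ(0.998) + Φ(-4.287) = 0.8408 + 0.0000 = 0.8408.

Power ≈ 0.841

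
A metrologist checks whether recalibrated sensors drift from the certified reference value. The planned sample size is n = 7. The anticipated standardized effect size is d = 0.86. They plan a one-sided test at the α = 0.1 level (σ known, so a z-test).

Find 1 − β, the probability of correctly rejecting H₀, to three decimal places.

Noncentrality parameter: δ = d·√n = 0.86 × √7 = 2.2753
One-sided α = 0.1 → critical value z_{0.1} = 1.282.
Power = Φ(δ − 1.282) = Φ(0.994) = 0.8398.

Power ≈ 0.840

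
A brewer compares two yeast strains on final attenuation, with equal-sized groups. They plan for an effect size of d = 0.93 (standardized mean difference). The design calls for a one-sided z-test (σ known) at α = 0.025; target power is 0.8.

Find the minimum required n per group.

n = 19 per group

For power 0.8 need Φ(δ − z_{0.025}) = 0.8, so δ = z_{0.025} + z_{0.20} = 1.960 + 0.842 = 2.802.
δ = d·√(n/2) ⇒ n = 2(δ/d)² = 2 × (2.802 / 0.93)² = 18.15.
Rounding up, n = 19 per group.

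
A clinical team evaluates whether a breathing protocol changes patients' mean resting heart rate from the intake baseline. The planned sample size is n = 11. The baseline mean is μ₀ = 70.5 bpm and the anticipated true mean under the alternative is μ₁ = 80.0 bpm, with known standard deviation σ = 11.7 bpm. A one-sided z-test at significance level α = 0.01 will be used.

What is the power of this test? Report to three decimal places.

Power ≈ 0.643

Standardized effect: d = |μ₁ − μ₀| / σ = |80.0 − 70.5| / 11.7 = 0.8120
Noncentrality parameter: δ = d·√n = 0.8120 × √11 = 2.6930
One-sided α = 0.01 → critical value z_{0.01} = 2.326.
Power = P(Z > 2.326 − δ) = Φ(0.367) = 0.6431.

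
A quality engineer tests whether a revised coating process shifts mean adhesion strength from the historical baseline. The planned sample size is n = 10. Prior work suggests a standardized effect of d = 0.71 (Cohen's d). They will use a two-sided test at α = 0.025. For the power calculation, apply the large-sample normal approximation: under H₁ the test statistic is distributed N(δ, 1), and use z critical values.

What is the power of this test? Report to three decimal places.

Noncentrality parameter: δ = d·√n = 0.71 × √10 = 2.2452
Critical value for a two-sided test at α = 0.025: z_{α/2} = 2.241.
Power = Φ(δ − 2.241) + Φ(−δ − 2.241) = Φ(0.004) + Φ(-4.487) = 0.5015 + 0.0000 = 0.5015.

Power ≈ 0.502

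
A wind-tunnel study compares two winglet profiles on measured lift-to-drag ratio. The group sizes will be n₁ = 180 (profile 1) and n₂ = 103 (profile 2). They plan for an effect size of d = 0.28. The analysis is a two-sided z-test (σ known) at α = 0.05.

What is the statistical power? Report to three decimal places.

Noncentrality parameter: δ = d / √(1/n₁ + 1/n₂) = 0.28 / √(1/180 + 1/103) = 2.2663
Critical value for a two-sided test at α = 0.05: z_{α/2} = 1.960.
Power = Φ(δ − 1.960) + Φ(−δ − 1.960) = Φ(0.306) + Φ(-4.226) = 0.6203 + 0.0000 = 0.6203.

Power ≈ 0.620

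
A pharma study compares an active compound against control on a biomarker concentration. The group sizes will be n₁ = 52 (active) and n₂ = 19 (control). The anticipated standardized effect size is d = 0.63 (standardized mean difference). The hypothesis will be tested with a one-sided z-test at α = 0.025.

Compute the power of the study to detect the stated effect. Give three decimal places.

Noncentrality parameter: δ = d / √(1/n₁ + 1/n₂) = 0.63 / √(1/52 + 1/19) = 2.3501
One-sided α = 0.025 → critical value z_{0.025} = 1.960.
Power = P(Z > 1.960 − δ) = Φ(0.390) = 0.6518.

Power ≈ 0.652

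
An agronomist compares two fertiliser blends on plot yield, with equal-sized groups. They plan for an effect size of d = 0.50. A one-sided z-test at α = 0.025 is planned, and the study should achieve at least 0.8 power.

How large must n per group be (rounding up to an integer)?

Set Φ(δ − 1.960) = 0.8; then δ − 1.960 = Φ⁻¹(0.8) = 0.842, giving δ = 2.802.
δ = d·√(n/2) ⇒ n = 2(δ/d)² = 2 × (2.802 / 0.50)² = 62.79.
Round up to the next whole unit.

n = 63 per group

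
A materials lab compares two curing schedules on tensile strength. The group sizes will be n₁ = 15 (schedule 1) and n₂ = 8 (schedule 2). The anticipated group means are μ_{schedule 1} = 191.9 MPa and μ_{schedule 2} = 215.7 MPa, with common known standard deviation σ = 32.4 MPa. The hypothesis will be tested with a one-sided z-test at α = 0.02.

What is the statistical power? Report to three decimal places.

Power ≈ 0.354

Standardized effect: d = |μ_{schedule 1} − μ_{schedule 2}| / σ = |191.9 − 215.7| / 32.4 = 0.7346
Noncentrality parameter: δ = d / √(1/n₁ + 1/n₂) = 0.7346 / √(1/15 + 1/8) = 1.6779
One-sided α = 0.02 → critical value z_{0.02} = 2.054.
Power = Φ(δ − 2.054) = Φ(-0.376) = 0.3535.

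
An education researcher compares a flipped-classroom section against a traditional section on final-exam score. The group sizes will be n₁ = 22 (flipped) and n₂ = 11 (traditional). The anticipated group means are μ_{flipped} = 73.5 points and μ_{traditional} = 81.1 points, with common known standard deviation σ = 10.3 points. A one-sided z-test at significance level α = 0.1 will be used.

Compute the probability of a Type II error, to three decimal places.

Standardized effect: d = |μ_{flipped} − μ_{traditional}| / σ = |73.5 − 81.1| / 10.3 = 0.7379
Noncentrality parameter: δ = d / √(1/n₁ + 1/n₂) = 0.7379 / √(1/22 + 1/11) = 1.9981
Critical value for a one-sided test at α = 0.1: z_α = 1.282.
Power = Φ(δ − 1.282) = Φ(0.717) = 0.7632.
Type II error: β = 1 − power = 1 − 0.7632 = 0.2368.

β ≈ 0.237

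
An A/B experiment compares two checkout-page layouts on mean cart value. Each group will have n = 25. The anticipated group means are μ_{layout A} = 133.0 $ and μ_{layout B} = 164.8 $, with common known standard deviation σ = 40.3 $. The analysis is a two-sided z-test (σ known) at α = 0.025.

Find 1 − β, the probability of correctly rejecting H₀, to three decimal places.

Standardized effect: d = |μ_{layout A} − μ_{layout B}| / σ = |133.0 − 164.8| / 40.3 = 0.7891
Noncentrality parameter: δ = d·√(n/2) = 0.7891 × √(25/2) = 2.7898
Critical value for a two-sided test at α = 0.025: z_{α/2} = 2.241.
Power = Φ(δ − 2.241) + Φ(−δ − 2.241) = Φ(0.548) + Φ(-5.031) = 0.7083 + 0.0000 = 0.7083.

Power ≈ 0.708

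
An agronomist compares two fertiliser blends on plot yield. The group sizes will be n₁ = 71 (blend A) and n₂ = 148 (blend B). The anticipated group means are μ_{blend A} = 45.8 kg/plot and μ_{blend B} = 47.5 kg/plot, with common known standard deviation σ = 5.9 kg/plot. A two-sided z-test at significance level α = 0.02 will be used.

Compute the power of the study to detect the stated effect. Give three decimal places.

Power ≈ 0.371

Standardized effect: d = |μ_{blend A} − μ_{blend B}| / σ = |45.8 − 47.5| / 5.9 = 0.2881
Noncentrality parameter: δ = d / √(1/n₁ + 1/n₂) = 0.2881 / √(1/71 + 1/148) = 1.9959
Two-sided α = 0.02 → critical value z_{0.01} = 2.326.
Power = Φ(δ − 2.326) + Φ(−δ − 2.326) = Φ(-0.330) + Φ(-4.322) = 0.3705 + 0.0000 = 0.3705.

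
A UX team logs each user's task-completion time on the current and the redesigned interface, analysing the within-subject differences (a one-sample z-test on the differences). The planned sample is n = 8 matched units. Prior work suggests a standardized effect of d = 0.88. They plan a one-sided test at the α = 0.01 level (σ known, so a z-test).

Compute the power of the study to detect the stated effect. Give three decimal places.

Noncentrality parameter: δ = d·√n = 0.88 × √8 = 2.4890
One-sided α = 0.01 → critical value z_{0.01} = 2.326.
Power = P(Z > 2.326 − δ) = Φ(0.163) = 0.5646.

Power ≈ 0.565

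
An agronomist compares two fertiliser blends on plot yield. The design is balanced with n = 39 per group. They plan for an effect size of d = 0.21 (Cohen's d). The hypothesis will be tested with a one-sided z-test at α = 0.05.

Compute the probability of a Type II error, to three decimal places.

Noncentrality parameter: δ = d·√(n/2) = 0.21 × √(39/2) = 0.9273
One-sided α = 0.05 → critical value z_{0.05} = 1.645.
Power = Φ(δ − 1.645) = Φ(-0.718) = 0.2365.
Type II error: β = 1 − power = 1 − 0.2365 = 0.7635.

β ≈ 0.763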